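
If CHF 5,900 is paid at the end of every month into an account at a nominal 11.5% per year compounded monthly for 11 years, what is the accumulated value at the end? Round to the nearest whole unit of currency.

CHF 1,552,562

Periodic rate i = 0.115/12 = 0.00958333; n = 11 × 12 = 132 periods.
FV = PMT · [(1+i)^n − 1] / i = 5900 · 263.146100 = 1,552,561.9921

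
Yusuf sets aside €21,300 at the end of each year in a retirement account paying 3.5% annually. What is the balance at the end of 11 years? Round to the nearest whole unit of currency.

FV = PMT · [(1+i)^n − 1] / i = 21300 · 13.141992 = 279,924.4279

€279,924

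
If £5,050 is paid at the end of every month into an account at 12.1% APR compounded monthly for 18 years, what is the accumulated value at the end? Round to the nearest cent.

i = 0.121/12 = 0.0100833 per month; n = 18·12 = 216.
FV = PMT · [(1+i)^n − 1] / i = 5050 · 766.894851 = 3,872,818.9964

£3,872,819.00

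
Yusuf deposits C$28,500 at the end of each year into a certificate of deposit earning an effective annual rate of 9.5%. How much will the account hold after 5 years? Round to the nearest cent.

C$172,271.62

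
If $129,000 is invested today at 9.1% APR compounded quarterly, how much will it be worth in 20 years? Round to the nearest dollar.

$780,097

Periodic rate i = 0.091/4 = 0.02275; n = 20 × 4 = 80 periods.
FV = 129,000 × (1 + 0.02275)^80 = 780,097.2805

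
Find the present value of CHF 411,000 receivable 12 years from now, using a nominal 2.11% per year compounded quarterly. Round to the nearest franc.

With 4 periods per year: i = 0.005275, n = 48.
PV = 411,000 / (1 + 0.005275)^48 = 411,000 / 1.287284 = 319,276.8805

CHF 319,277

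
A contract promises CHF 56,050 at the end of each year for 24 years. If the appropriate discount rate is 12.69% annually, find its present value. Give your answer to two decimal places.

CHF 416,575.32

PV = 56050 × [1 − (1+0.1269)^(−24)] / 0.1269 = 56050 × 7.432209 = 416,575.3156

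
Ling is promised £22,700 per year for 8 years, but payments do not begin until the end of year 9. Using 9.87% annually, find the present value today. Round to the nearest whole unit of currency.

£57,303

PV at t=8 (ordinary 8-year annuity): 22700 × a(8|0.0987) = 22700 × 5.360268 = 121,678.0845
PV₀ = 121,678.0845 / (1+0.0987)^8 = 121,678.0845 / 2.123406 = 57,303.2650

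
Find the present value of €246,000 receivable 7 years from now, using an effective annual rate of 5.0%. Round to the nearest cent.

€174,827.61

PV = 246,000 / (1 + 0.05)^7 = 246,000 / 1.407100 = 174,827.6072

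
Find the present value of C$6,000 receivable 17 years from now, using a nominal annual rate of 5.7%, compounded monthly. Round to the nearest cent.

i = 0.057/12 = 0.00475 per month; n = 17·12 = 204.
Discount factor = (1+0.00475)^(−204) = 0.380334; PV = 6,000 × 0.380334 = 2,282.0030

C$2,282.00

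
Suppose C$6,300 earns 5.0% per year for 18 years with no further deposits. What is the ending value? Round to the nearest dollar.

C$15,162

FV = 6,300 × (1 + 0.05)^18 = 15,161.7012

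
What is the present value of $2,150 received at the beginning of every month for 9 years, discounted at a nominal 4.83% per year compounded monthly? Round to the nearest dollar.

Periodic rate i = 0.0483/12 = 0.004025; n = 9 × 12 = 108 periods.
PV = 2150 × [1 − (1+0.004025)^(−108)] / 0.004025 × (1+i) = 2150 × 87.799423 = 188,768.7595
(annuity-due: payments at period start, so ×(1+i).)

$188,769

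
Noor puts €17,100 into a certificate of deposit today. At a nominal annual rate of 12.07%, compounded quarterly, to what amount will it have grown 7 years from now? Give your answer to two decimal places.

With 4 periods per year: i = 0.030175, n = 28.
FV = PV·(1+i)^n = 17,100 × 2.298837 = 39,310.1126

€39,310.11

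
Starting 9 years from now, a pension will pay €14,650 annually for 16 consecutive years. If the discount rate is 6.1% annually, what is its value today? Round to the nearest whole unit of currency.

€91,561

PV at t=8 (ordinary 16-year annuity): 14650 × a(16|0.061) = 14650 × 10.036855 = 147,039.9290
Discount back 8 years: 147,039.9290 × (1+0.061)^(−8) = 147,039.9290 × 0.622697 = 91,561.3555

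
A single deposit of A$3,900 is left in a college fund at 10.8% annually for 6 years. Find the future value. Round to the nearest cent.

FV = PV·(1+i)^n = 3,900 × 1.850285 = 7,216.1104

A$7,216.11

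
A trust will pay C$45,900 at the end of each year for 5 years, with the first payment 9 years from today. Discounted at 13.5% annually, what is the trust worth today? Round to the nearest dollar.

C$57,912

PV at t=8 (ordinary 5-year annuity): 45900 × a(5|0.135) = 45900 × 3.474743 = 159,490.6886
Discount back 8 years: 159,490.6886 × (1+0.135)^(−8) = 159,490.6886 × 0.363106 = 57,911.9836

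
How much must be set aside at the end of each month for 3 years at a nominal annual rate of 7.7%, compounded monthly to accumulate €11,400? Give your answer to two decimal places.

€282.51

Periodic rate i = 0.077/12 = 0.00641667; n = 3 × 12 = 36 periods.
FV-annuity factor = 40.352703; PMT = 11400 / 40.352703 = 282.5090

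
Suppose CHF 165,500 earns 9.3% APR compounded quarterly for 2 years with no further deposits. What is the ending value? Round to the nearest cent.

CHF 198,907.90

i = 0.093/4 = 0.02325 per quarter; n = 2·4 = 8.
FV = PV·(1+i)^n = 165,500 × 1.201860 = 198,907.8965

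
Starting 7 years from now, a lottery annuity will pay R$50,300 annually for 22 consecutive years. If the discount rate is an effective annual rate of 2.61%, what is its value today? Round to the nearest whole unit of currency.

R$714,427

Value one period before first payment (t=6): 50300 × [1 − (1+0.0261)^(−22)] / 0.0261 = 50300 × 16.577839 = 833,865.2977
PV₀ = 833,865.2977 / (1+0.0261)^6 = 833,865.2977 / 1.167181 = 714,426.8612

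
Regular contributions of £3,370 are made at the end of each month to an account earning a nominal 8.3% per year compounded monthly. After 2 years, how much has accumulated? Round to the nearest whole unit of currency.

£87,652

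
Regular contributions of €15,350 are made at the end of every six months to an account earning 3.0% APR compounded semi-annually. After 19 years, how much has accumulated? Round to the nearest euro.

€778,550

With 2 periods per year: i = 0.015, n = 38.
FV = 15350 × [(1+0.015)^38 − 1] / 0.015 = 15350 × 50.719885 = 778,550.2405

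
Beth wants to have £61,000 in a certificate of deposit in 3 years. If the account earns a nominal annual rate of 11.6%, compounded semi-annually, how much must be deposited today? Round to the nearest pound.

With 2 periods per year: i = 0.058, n = 6.
PV = FV·(1+i)^(−n) = 61,000 × 0.712994 = 43,492.6459

£43,493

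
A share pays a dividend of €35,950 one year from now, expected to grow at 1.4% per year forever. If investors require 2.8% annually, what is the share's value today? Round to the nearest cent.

€2,567,857.14

PV = PMT / (i − g) = 35950 / (0.028 − 0.014) = 35950 / 0.014000 = 2,567,857.1429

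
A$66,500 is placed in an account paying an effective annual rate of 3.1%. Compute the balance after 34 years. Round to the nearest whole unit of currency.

A$187,766

FV = 66,500 × (1 + 0.031)^34 = 187,765.7019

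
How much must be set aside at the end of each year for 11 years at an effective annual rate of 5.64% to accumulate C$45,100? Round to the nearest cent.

C$3,069.90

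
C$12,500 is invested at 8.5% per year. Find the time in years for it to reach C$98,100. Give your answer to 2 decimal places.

(1+i)^n = 98100/12500 = 7.84800, so n = ln 7.84800 / ln 1.085 = 25.2545 years

25.25 years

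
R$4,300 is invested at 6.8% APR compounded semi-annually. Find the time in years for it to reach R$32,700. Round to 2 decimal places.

30.34 years

Periodic rate i = 0.068/2 = 0.034.
n = ln(32700/4300) / ln(1+0.034) = ln(7.60465) / 0.033435 = 60.6781 half-years
= 60.6781/2 years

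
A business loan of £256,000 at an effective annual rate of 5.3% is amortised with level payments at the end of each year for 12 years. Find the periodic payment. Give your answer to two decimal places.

£29,374.05

PMT = 256000 / ( [1 − (1+0.053)^(−12)] / 0.053 ) = 256000 / 8.715175 = 29,374.0519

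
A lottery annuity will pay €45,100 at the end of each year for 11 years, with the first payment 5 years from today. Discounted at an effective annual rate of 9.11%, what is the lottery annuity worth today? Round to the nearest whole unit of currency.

PV at t=4 (ordinary 11-year annuity): 45100 × a(11|0.0911) = 45100 × 6.769958 = 305,325.1112
Discount back 4 years: 305,325.1112 × (1+0.0911)^(−4) = 305,325.1112 × 0.705573 = 215,429.0671

€215,429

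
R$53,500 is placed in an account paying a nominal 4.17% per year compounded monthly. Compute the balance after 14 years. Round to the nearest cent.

With 12 periods per year: i = 0.003475, n = 168.
53,500 × (1+0.003475)^168 = 53,500 × 1.791025 = 95,819.8288

R$95,819.83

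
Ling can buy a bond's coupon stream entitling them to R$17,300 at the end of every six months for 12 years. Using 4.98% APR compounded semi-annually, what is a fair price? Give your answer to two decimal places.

R$309,752.35

With 2 periods per year: i = 0.0249, n = 24.
PV = 17300 × [1 − (1+0.0249)^(−24)] / 0.0249 = 17300 × 17.904760 = 309,752.3510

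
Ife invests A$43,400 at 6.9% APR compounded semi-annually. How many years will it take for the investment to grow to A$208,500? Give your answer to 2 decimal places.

Periodic rate i = 0.069/2 = 0.0345.
(1+i)^n = 208500/43400 = 4.80415, so n = ln 4.80415 / ln 1.0345 = 46.2725 half-years
= 46.2725/2 years

23.14 years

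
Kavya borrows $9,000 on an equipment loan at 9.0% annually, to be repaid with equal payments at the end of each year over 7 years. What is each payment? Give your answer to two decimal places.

$1,788.21

PMT = 9000 / ( [1 − (1+0.09)^(−7)] / 0.09 ) = 9000 / 5.032953 = 1,788.2147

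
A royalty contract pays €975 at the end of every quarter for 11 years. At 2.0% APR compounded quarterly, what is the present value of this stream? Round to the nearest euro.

Periodic rate i = 0.02/4 = 0.005; n = 11 × 4 = 44 periods.
PV = 975 × [1 − (1+0.005)^(−44)] / 0.005 = 975 × 39.408232 = 38,423.0266

€38,423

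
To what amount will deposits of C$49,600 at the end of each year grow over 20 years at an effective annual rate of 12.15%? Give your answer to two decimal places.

C$3,636,512.78

FV = 49600 × [(1+0.1215)^20 − 1] / 0.1215 = 49600 × 73.316790 = 3,636,512.7789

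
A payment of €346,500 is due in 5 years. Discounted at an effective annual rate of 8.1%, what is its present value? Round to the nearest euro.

Discount factor = (1+0.081)^(−5) = 0.677441; PV = 346,500 × 0.677441 = 234,733.3350

€234,733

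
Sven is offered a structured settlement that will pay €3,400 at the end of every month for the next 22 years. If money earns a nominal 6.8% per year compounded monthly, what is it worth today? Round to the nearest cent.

Periodic rate i = 0.068/12 = 0.00566667; n = 22 × 12 = 264 periods.
PV = PMT · [1 − (1+i)^(−n)] / i = 3400 · 136.769566 = 465,016.5232

€465,016.52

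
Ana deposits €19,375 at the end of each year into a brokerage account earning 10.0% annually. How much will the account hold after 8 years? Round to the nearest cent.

FV = 19375 × [(1+0.1)^8 − 1] / 0.1 = 19375 × 11.435888 = 221,570.3319

€221,570.33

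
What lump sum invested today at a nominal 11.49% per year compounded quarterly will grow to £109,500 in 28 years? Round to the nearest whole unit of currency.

£4,591

i = 0.1149/4 = 0.028725 per quarter; n = 28·4 = 112.
PV = FV·(1+i)^(−n) = 109,500 × 0.041926 = 4,590.8507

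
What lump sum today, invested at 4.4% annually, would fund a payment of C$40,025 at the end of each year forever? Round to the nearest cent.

C$909,659.09

PV = C/r = 40025/0.044 = 909,659.0909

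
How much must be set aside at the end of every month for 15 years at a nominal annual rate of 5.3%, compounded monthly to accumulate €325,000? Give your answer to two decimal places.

Periodic rate i = 0.053/12 = 0.00441667; n = 15 × 12 = 180 periods.
PMT = 325000 / ( [(1+0.00441667)^180 − 1] / 0.00441667 ) = 325000 / 274.090884 = 1,185.7381

€1,185.74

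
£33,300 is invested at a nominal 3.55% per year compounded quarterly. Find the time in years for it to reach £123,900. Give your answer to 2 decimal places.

37.18 years

Periodic rate i = 0.0355/4 = 0.008875.
(1+i)^n = 123900/33300 = 3.72072, so n = ln 3.72072 / ln 1.00887 = 148.7030 quarters
= 148.7030/4 years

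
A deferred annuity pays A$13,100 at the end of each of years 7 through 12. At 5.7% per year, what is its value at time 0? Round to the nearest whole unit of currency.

Value one period before first payment (t=6): 13100 × [1 − (1+0.057)^(−6)] / 0.057 = 13100 × 4.964017 = 65,028.6183
PV₀ = 65,028.6183 / (1+0.057)^6 = 65,028.6183 / 1.394601 = 46,628.8390

A$46,629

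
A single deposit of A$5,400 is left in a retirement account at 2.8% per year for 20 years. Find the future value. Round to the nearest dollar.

FV = PV·(1+i)^n = 5,400 × 1.737250 = 9,381.1494

A$9,381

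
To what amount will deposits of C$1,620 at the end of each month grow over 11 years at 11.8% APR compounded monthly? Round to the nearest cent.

C$434,734.56

i = 0.118/12 = 0.00983333 per month; n = 11·12 = 132.
Accumulation factor s(132|0.00983333) = 268.354666; FV = 1620 × 268.354666 = 434,734.5597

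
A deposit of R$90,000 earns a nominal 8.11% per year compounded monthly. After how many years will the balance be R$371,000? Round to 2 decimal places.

Periodic rate i = 0.0811/12 = 0.00675833.
n = ln(371000/90000) / ln(1+0.00675833) = ln(4.12222) / 0.006736 = 210.2846 months
= 210.2846/12 years

17.52 years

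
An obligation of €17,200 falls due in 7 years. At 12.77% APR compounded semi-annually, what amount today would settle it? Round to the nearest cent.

Periodic rate i = 0.1277/2 = 0.06385; n = 7 × 2 = 14 periods.
PV = FV·(1+i)^(−n) = 17,200 × 0.420411 = 7,231.0752

€7,231.08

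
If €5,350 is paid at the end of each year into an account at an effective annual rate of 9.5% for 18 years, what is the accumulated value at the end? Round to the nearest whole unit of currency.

FV = 5350 × [(1+0.095)^18 − 1] / 0.095 = 5350 × 43.391283 = 232,143.3622

€232,143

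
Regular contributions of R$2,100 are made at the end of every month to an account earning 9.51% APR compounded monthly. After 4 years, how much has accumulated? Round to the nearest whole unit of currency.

R$122,072

Periodic rate i = 0.0951/12 = 0.007925; n = 4 × 12 = 48 periods.
Accumulation factor s(48|0.007925) = 58.129692; FV = 2100 × 58.129692 = 122,072.3536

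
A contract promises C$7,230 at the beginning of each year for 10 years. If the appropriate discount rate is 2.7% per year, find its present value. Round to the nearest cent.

C$64,319.42

PV = 7230 × [1 − (1+0.027)^(−10)] / 0.027 × (1+i) = 7230 × 8.896185 = 64,319.4187
(annuity-due: payments at period start, so ×(1+i).)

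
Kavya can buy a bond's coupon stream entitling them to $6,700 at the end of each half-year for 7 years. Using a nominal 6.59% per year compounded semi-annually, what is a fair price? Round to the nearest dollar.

$74,184

Periodic rate i = 0.0659/2 = 0.03295; n = 7 × 2 = 14 periods.
PV = 6700 × [1 − (1+0.03295)^(−14)] / 0.03295 = 6700 × 11.072239 = 74,183.9981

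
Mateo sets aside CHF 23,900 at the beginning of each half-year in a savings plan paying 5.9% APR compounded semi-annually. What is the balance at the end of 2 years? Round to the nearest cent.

Periodic rate i = 0.059/2 = 0.0295; n = 2 × 2 = 4 periods.
FV = PMT · [(1+i)^n − 1] / i × (1+i) = 23900 · 4.303832 = 102,861.5757
Payments are at the start of each period, so multiply by (1+i).

CHF 102,861.58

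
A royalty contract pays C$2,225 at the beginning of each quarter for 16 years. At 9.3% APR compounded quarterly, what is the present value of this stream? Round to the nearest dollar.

C$75,430

Periodic rate i = 0.093/4 = 0.02325; n = 16 × 4 = 64 periods.
PV = 2225 × [1 − (1+0.02325)^(−64)] / 0.02325 × (1+i) = 2225 × 33.901325 = 75,430.4474
Payments are at the start of each period, so multiply by (1+i).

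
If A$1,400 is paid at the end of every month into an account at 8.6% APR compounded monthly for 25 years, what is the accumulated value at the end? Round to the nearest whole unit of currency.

Periodic rate i = 0.086/12 = 0.00716667; n = 25 × 12 = 300 periods.
FV = PMT · [(1+i)^n − 1] / i = 1400 · 1049.202592 = 1,468,883.6285

A$1,468,884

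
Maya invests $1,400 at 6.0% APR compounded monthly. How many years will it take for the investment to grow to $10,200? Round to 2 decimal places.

Periodic rate i = 0.06/12 = 0.005.
(1+i)^n = 10200/1400 = 7.28571, so n = ln 7.28571 / ln 1.005 = 398.1752 months
= 398.1752/12 years

33.18 years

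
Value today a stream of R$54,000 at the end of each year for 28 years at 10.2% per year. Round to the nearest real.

R$494,521

PV = 54000 × [1 − (1+0.102)^(−28)] / 0.102 = 54000 × 9.157799 = 494,521.1242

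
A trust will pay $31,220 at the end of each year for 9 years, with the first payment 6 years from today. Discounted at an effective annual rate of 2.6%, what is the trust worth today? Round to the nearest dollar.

Value one period before first payment (t=5): 31220 × [1 − (1+0.026)^(−9)] / 0.026 = 31220 × 7.933394 = 247,680.5675
PV₀ = 247,680.5675 / (1+0.026)^5 = 247,680.5675 / 1.136938 = 217,848.7790

$217,849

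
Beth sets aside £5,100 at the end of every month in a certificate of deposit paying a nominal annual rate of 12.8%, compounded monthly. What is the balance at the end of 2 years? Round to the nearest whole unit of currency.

With 12 periods per year: i = 0.0106667, n = 24.
FV = 5100 × [(1+0.0106667)^24 − 1] / 0.0106667 = 5100 × 27.187752 = 138,657.5331

£138,658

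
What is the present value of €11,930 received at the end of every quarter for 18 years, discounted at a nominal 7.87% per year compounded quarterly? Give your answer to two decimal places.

Periodic rate i = 0.0787/4 = 0.019675; n = 18 × 4 = 72 periods.
Annuity factor a(72|0.019675) = 38.328002; PV = 11930 × 38.328002 = 457,253.0663

€457,253.07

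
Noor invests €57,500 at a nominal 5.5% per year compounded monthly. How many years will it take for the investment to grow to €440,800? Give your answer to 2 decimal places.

37.12 years

Periodic rate i = 0.055/12 = 0.00458333.
(1+i)^n = 440800/57500 = 7.66609, so n = ln 7.66609 / ln 1.00458 = 445.4117 months
= 445.4117/12 years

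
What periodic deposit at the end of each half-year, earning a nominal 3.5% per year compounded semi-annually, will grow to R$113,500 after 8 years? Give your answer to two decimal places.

With 2 periods per year: i = 0.0175, n = 16.
FV-annuity factor = 18.281677; PMT = 113500 / 18.281677 = 6,208.4019

R$6,208.40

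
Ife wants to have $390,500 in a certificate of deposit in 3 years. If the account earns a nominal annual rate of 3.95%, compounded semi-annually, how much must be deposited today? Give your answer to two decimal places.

$347,263.19

With 2 periods per year: i = 0.01975, n = 6.
PV = FV·(1+i)^(−n) = 390,500 × 0.889278 = 347,263.1931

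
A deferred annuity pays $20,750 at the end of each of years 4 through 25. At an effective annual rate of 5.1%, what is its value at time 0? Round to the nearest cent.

Value one period before first payment (t=3): 20750 × [1 − (1+0.051)^(−22)] / 0.051 = 20750 × 13.043820 = 270,659.2750
Discount back 3 years: 270,659.2750 × (1+0.051)^(−3) = 270,659.2750 × 0.861374 = 233,138.9124

$233,138.91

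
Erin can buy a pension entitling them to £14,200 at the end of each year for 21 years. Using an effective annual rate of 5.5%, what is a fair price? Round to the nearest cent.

£174,308.47

PV = 14200 × [1 − (1+0.055)^(−21)] / 0.055 = 14200 × 12.275244 = 174,308.4657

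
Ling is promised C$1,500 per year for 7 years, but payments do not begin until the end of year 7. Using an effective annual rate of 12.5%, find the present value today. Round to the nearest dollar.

Value one period before first payment (t=6): 1500 × [1 − (1+0.125)^(−7)] / 0.125 = 1500 × 4.492301 = 6,738.4514
Discount back 6 years: 6,738.4514 × (1+0.125)^(−6) = 6,738.4514 × 0.493270 = 3,323.8771

C$3,324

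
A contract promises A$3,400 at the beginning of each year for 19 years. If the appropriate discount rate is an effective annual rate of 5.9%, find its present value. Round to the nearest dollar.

Annuity factor a(19|0.059) × (1+i) = 11.909378; PV = 3400 × 11.909378 = 40,491.8862
Payments are at the start of each period, so multiply by (1+i).

A$40,492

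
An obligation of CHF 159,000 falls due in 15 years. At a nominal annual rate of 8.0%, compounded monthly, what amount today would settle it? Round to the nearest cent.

CHF 48,080.97

Periodic rate i = 0.08/12 = 0.00666667; n = 15 × 12 = 180 periods.
PV = FV·(1+i)^(−n) = 159,000 × 0.302396 = 48,080.9723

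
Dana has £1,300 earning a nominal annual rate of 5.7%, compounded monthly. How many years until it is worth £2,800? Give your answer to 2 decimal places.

Periodic rate i = 0.057/12 = 0.00475.
(1+i)^n = 2800/1300 = 2.15385, so n = ln 2.15385 / ln 1.00475 = 161.9107 months
= 161.9107/12 years

13.49 years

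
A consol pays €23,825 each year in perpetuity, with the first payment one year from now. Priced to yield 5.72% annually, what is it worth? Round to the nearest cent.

PV = PMT / i = 23825 / 0.0572 = 416,520.9790

€416,520.98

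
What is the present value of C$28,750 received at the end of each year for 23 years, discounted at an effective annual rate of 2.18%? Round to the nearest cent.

PV = 28750 × [1 − (1+0.0218)^(−23)] / 0.0218 = 28750 × 17.937900 = 515,714.6113

C$515,714.61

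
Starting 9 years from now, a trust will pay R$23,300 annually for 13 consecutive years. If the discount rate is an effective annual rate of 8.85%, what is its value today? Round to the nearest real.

R$89,231

Value one period before first payment (t=8): 23300 × [1 − (1+0.0885)^(−13)] / 0.0885 = 23300 × 7.547225 = 175,850.3514
Discount back 8 years: 175,850.3514 × (1+0.0885)^(−8) = 175,850.3514 × 0.507426 = 89,231.0028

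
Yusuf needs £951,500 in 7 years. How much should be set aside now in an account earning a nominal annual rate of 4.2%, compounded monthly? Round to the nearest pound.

Periodic rate i = 0.042/12 = 0.0035; n = 7 × 12 = 84 periods.
Discount factor = (1+0.0035)^(−84) = 0.745659; PV = 951,500 × 0.745659 = 709,494.6736

£709,495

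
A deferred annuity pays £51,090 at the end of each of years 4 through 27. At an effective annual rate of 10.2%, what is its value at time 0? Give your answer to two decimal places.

PV at t=3 (ordinary 24-year annuity): 51090 × a(24|0.102) = 51090 × 8.851034 = 452,199.3384
PV₀ = 452,199.3384 / (1+0.102)^3 = 452,199.3384 / 1.338273 = 337,897.6249

£337,897.62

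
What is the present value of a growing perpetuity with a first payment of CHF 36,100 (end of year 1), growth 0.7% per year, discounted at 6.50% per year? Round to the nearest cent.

CHF 622,413.79

PV = D₁/(r − g) = 36100/(0.065 − 0.007) = 622,413.7931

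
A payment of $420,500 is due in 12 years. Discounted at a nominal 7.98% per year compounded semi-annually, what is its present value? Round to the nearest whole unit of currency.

$164,425

With 2 periods per year: i = 0.0399, n = 24.
PV = 420,500 / (1 + 0.0399)^24 = 420,500 / 2.557395 = 164,425.1032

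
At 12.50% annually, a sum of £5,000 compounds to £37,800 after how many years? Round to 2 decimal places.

(1+i)^n = 37800/5000 = 7.56000, so n = ln 7.56000 / ln 1.125 = 17.1746 years

17.17 years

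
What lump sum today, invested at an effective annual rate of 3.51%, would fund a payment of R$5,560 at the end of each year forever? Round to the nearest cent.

R$158,404.56

PV = C/r = 5560/0.0351 = 158,404.5584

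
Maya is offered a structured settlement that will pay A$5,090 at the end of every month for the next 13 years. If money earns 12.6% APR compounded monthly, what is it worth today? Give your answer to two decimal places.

With 12 periods per year: i = 0.0105, n = 156.
PV = PMT · [1 − (1+i)^(−n)] / i = 5090 · 76.568061 = 389,731.4301

A$389,731.43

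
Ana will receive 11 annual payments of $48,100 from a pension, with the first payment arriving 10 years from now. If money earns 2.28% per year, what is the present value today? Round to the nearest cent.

$378,250.93

PV at t=9 (ordinary 11-year annuity): 48100 × a(11|0.0228) = 48100 × 9.632775 = 463,336.4682
Discount back 9 years: 463,336.4682 × (1+0.0228)^(−9) = 463,336.4682 × 0.816363 = 378,250.9345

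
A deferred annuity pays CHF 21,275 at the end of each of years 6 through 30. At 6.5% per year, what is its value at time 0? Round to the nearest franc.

PV at t=5 (ordinary 25-year annuity): 21275 × a(25|0.065) = 21275 × 12.197877 = 259,509.8273
Discount back 5 years: 259,509.8273 × (1+0.065)^(−5) = 259,509.8273 × 0.729881 = 189,411.2499

CHF 189,411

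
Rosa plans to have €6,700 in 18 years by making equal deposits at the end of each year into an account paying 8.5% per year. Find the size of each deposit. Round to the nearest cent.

€170.38

FV-annuity factor = 39.322995; PMT = 6700 / 39.322995 = 170.3838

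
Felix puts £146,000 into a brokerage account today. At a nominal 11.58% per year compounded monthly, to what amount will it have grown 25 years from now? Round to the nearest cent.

£2,603,800.70

i = 0.1158/12 = 0.00965 per month; n = 25·12 = 300.
FV = PV·(1+i)^n = 146,000 × 17.834251 = 2,603,800.7006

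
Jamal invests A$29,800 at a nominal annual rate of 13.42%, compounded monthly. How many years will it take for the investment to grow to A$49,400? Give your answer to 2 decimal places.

Periodic rate i = 0.1342/12 = 0.0111833.
n = ln(49400/29800) / ln(1+0.0111833) = ln(1.65772) / 0.011121 = 45.4483 months
= 45.4483/12 years

3.79 years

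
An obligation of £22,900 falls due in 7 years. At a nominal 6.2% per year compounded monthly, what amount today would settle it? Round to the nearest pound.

£14,854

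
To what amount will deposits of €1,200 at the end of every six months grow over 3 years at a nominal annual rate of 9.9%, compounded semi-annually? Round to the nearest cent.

€8,152.03

i = 0.099/2 = 0.0495 per half-year; n = 3·2 = 6.
FV = PMT · [(1+i)^n − 1] / i = 1200 · 6.793361 = 8,152.0328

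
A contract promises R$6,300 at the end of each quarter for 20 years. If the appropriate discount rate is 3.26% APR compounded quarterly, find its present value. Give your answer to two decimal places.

Periodic rate i = 0.0326/4 = 0.00815; n = 20 × 4 = 80 periods.
Annuity factor a(80|0.00815) = 58.603518; PV = 6300 × 58.603518 = 369,202.1652

R$369,202.17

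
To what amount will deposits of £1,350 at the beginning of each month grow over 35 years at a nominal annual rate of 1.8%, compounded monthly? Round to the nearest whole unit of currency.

£790,236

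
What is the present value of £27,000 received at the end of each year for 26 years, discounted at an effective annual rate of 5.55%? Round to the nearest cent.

Annuity factor a(26|0.0555) = 13.594245; PV = 27000 × 13.594245 = 367,044.6142

£367,044.61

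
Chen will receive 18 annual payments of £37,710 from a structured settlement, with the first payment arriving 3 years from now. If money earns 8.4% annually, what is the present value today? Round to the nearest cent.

Value one period before first payment (t=2): 37710 × [1 − (1+0.084)^(−18)] / 0.084 = 37710 × 9.117398 = 343,817.0877
Discount back 2 years: 343,817.0877 × (1+0.084)^(−2) = 343,817.0877 × 0.851023 = 292,596.3424

£292,596.34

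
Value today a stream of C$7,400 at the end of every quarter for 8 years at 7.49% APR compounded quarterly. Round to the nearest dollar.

i = 0.0749/4 = 0.018725 per quarter; n = 8·4 = 32.
PV = 7400 × [1 − (1+0.018725)^(−32)] / 0.018725 = 7400 × 23.909069 = 176,927.1124

C$176,927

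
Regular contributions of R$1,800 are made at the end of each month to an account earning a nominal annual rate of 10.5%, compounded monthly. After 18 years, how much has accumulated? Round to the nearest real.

R$1,144,836

Periodic rate i = 0.105/12 = 0.00875; n = 18 × 12 = 216 periods.
FV = PMT · [(1+i)^n − 1] / i = 1800 · 636.020005 = 1,144,836.0083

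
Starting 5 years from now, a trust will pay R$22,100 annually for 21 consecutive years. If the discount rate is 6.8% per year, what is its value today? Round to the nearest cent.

PV at t=4 (ordinary 21-year annuity): 22100 × a(21|0.068) = 22100 × 11.011900 = 243,362.9967
Discount back 4 years: 243,362.9967 × (1+0.068)^(−4) = 243,362.9967 × 0.768626 = 187,055.0914

R$187,055.09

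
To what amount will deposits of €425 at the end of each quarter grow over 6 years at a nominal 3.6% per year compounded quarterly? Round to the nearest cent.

Periodic rate i = 0.036/4 = 0.009; n = 6 × 4 = 24 periods.
FV = PMT · [(1+i)^n − 1] / i = 425 · 26.655977 = 11,328.7904

€11,328.79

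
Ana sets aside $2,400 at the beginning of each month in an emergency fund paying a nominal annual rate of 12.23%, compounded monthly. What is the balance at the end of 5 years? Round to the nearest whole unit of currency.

$199,229

Periodic rate i = 0.1223/12 = 0.0101917; n = 5 × 12 = 60 periods.
FV = PMT · [(1+i)^n − 1] / i × (1+i) = 2400 · 83.012290 = 199,229.4952
(annuity-due: payments at period start, so ×(1+i).)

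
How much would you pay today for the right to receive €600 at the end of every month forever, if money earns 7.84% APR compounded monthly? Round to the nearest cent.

€91,836.73

Periodic rate i = 0.0784/12 = 0.00653333.
PV = C/r = 600/0.00653333 = 91,836.7347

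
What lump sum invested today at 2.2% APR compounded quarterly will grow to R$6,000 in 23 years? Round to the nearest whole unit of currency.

R$3,622

With 4 periods per year: i = 0.0055, n = 92.
PV = 6,000 / (1 + 0.0055)^92 = 6,000 / 1.656345 = 3,622.4330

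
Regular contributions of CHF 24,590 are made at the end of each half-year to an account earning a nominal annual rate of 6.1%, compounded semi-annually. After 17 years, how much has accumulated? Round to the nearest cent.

CHF 1,432,958.49

Periodic rate i = 0.061/2 = 0.0305; n = 17 × 2 = 34 periods.
FV = 24590 × [(1+0.0305)^34 − 1] / 0.0305 = 24590 × 58.274034 = 1,432,958.4880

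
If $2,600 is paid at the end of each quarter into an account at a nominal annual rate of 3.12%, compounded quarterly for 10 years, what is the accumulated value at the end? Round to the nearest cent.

$121,500.65

i = 0.0312/4 = 0.0078 per quarter; n = 10·4 = 40.
FV = 2600 × [(1+0.0078)^40 − 1] / 0.0078 = 2600 × 46.731019 = 121,500.6501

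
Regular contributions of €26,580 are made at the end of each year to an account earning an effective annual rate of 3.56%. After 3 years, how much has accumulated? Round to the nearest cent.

Accumulation factor s(3|0.0356) = 3.108067; FV = 26580 × 3.108067 = 82,612.4304

€82,612.43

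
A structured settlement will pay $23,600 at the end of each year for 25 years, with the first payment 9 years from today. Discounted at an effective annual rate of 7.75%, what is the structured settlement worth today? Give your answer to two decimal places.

PV at t=8 (ordinary 25-year annuity): 23600 × a(25|0.0775) = 23600 × 10.906740 = 257,399.0532
Discount back 8 years: 257,399.0532 × (1+0.0775)^(−8) = 257,399.0532 × 0.550379 = 141,667.0056

$141,667.01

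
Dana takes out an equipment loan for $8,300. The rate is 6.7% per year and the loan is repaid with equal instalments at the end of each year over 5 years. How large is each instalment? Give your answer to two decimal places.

$2,008.06

PMT = 8300 / ( [1 − (1+0.067)^(−5)] / 0.067 ) = 8300 / 4.133344 = 2,008.0592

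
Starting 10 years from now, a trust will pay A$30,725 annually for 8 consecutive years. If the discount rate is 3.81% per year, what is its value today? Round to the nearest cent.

PV at t=9 (ordinary 8-year annuity): 30725 × a(8|0.0381) = 30725 × 6.785883 = 208,496.2557
Discount back 9 years: 208,496.2557 × (1+0.0381)^(−9) = 208,496.2557 × 0.714245 = 148,917.4328

A$148,917.43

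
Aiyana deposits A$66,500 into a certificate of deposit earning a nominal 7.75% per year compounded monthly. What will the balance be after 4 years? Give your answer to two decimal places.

i = 0.0775/12 = 0.00645833 per month; n = 4·12 = 48.
66,500 × (1+0.00645833)^48 = 66,500 × 1.362067 = 90,577.4418

A$90,577.44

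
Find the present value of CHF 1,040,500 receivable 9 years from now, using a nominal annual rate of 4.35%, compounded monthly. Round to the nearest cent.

i = 0.0435/12 = 0.003625 per month; n = 9·12 = 108.
PV = 1,040,500 / (1 + 0.003625)^108 = 1,040,500 / 1.478151 = 703,919.8705

CHF 703,919.87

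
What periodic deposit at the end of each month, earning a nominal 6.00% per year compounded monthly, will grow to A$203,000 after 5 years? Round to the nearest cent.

i = 0.06/12 = 0.005 per month; n = 5·12 = 60.
FV-annuity factor = 69.770031; PMT = 203000 / 69.770031 = 2,909.5587

A$2,909.56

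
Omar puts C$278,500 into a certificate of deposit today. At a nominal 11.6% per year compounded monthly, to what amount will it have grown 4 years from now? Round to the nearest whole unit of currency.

C$441,947

Periodic rate i = 0.116/12 = 0.00966667; n = 4 × 12 = 48 periods.
FV = PV·(1+i)^n = 278,500 × 1.586883 = 441,946.9010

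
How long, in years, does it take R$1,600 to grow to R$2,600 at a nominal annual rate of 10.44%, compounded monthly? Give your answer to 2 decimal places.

4.67 years

Periodic rate i = 0.1044/12 = 0.0087.
(1+i)^n = 2600/1600 = 1.62500, so n = ln 1.62500 / ln 1.0087 = 56.0479 months
= 56.0479/12 years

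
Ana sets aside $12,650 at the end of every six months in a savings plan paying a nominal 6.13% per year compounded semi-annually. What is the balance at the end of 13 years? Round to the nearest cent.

i = 0.0613/2 = 0.03065 per half-year; n = 13·2 = 26.
Accumulation factor s(26|0.03065) = 38.899075; FV = 12650 × 38.899075 = 492,073.3021

$492,073.30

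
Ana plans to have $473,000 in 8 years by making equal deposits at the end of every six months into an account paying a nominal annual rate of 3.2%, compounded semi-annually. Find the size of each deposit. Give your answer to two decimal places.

$26,174.38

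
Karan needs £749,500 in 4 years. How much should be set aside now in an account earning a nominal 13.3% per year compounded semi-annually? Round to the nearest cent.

Periodic rate i = 0.133/2 = 0.0665; n = 4 × 2 = 8 periods.
PV = 749,500 / (1 + 0.0665)^8 = 749,500 / 1.673736 = 447,800.6905

£447,800.69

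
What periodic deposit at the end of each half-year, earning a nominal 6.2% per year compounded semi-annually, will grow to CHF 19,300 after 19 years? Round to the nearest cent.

CHF 273.16

i = 0.062/2 = 0.031 per half-year; n = 19·2 = 38.
FV-annuity factor = 70.654307; PMT = 19300 / 70.654307 = 273.1610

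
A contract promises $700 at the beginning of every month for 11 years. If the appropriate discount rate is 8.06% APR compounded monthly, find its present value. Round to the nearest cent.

$61,557.95

Periodic rate i = 0.0806/12 = 0.00671667; n = 11 × 12 = 132 periods.
PV = PMT · [1 − (1+i)^(−n)] / i × (1+i) = 700 · 87.939934 = 61,557.9538
(Beginning-of-period payments → annuity-due factor ×(1+i).)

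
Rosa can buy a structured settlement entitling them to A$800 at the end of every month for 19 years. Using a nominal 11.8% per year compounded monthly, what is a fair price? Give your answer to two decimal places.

A$72,617.02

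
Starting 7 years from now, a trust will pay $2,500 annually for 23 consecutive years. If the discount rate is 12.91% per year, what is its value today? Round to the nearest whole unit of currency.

$8,773

PV at t=6 (ordinary 23-year annuity): 2500 × a(23|0.1291) = 2500 × 7.271442 = 18,178.6048
PV₀ = 18,178.6048 / (1+0.1291)^6 = 18,178.6048 / 2.072022 = 8,773.3631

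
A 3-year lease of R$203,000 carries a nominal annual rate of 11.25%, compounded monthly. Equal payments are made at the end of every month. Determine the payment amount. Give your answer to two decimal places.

i = 0.1125/12 = 0.009375 per month; n = 3·12 = 36.
Annuity-PV factor = 30.434697; PMT = 203000 / 30.434697 = 6,670.0187

R$6,670.02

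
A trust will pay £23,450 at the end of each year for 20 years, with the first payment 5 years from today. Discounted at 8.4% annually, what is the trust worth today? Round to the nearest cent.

£161,897.22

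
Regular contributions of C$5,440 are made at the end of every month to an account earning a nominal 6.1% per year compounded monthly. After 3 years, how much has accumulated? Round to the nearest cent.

With 12 periods per year: i = 0.00508333, n = 36.
FV = 5440 × [(1+0.00508333)^36 − 1] / 0.00508333 = 5440 × 39.394996 = 214,308.7756

C$214,308.78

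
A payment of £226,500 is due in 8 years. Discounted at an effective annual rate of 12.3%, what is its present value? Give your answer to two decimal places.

£89,542.69

PV = FV·(1+i)^(−n) = 226,500 × 0.395332 = 89,542.6939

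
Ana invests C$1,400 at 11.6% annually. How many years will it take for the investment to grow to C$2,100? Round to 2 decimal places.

3.69 years

(1+i)^n = 2100/1400 = 1.50000, so n = ln 1.50000 / ln 1.116 = 3.6944 years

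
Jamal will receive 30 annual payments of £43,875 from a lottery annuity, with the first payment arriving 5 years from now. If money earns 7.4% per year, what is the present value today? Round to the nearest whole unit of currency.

Value one period before first payment (t=4): 43875 × [1 − (1+0.074)^(−30)] / 0.074 = 43875 × 11.926284 = 523,265.6930
PV₀ = 523,265.6930 / (1+0.074)^4 = 523,265.6930 / 1.330507 = 393,282.9660

£393,283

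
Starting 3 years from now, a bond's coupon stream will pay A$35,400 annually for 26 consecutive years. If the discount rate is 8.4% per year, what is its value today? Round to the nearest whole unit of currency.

Value one period before first payment (t=2): 35400 × [1 − (1+0.084)^(−26)] / 0.084 = 35400 × 10.442721 = 369,672.3409
Discount back 2 years: 369,672.3409 × (1+0.084)^(−2) = 369,672.3409 × 0.851023 = 314,599.7645

A$314,600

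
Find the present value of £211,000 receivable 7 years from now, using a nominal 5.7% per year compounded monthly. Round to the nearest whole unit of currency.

With 12 periods per year: i = 0.00475, n = 84.
Discount factor = (1+0.00475)^(−84) = 0.671625; PV = 211,000 × 0.671625 = 141,712.8417

£141,713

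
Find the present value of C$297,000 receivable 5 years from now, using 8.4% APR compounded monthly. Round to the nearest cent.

C$195,428.64

With 12 periods per year: i = 0.007, n = 60.
PV = 297,000 / (1 + 0.007)^60 = 297,000 / 1.519736 = 195,428.6429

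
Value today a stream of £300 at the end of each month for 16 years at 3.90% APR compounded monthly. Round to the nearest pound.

With 12 periods per year: i = 0.00325, n = 192.
PV = 300 × [1 − (1+0.00325)^(−192)] / 0.00325 = 300 × 142.664814 = 42,799.4441

£42,799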